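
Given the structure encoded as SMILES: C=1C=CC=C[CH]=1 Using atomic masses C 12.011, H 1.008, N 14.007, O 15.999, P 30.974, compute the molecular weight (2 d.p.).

First, the molecular formula is C6H6 (counting implicit H from valence).
  C: 6 × 12.011 = 72.066
  H: 6 × 1.008 = 6.048
Sum: 6×12.011 + 6×1.008 = 78.114 → 78.11 g/mol.

78.11 g/mol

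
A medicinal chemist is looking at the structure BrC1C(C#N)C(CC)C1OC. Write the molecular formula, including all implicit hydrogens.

C8H12BrNO

Walk through each heavy atom and fill implicit hydrogens from standard valence (C 4, N 3, O 2, S 2, halogen 1):
  atom 1: Br (halogen, monovalent) → 0 H
  atom 2: C, bond orders sum to 3 (valence 4) → 1 H
  atom 3: C, bond orders sum to 3 (valence 4) → 1 H
  atom 4: C, bond orders sum to 4 (valence 4) → 0 H
  atom 5: N, bond orders sum to 3 (valence 3) → 0 H
  atom 6: C, bond orders sum to 3 (valence 4) → 1 H
  atom 7: C, bond orders sum to 2 (valence 4) → 2 H
  atom 8: C, bond orders sum to 1 (valence 4) → 3 H
  atom 9: C, bond orders sum to 3 (valence 4) → 1 H
  atom 10: O, bond orders sum to 2 (valence 2) → 0 H
  atom 11: C, bond orders sum to 1 (valence 4) → 3 H
Totals → C:8, H:12, Br:1, N:1, O:1.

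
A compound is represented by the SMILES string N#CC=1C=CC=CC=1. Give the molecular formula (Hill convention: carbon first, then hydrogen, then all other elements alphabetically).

C7H5N

Walk through each heavy atom and fill implicit hydrogens from standard valence (C 4, N 3, O 2, S 2, halogen 1):
  atom 1: N, bond orders sum to 3 (valence 3) → 0 H
  atom 2: C, bond orders sum to 4 (valence 4) → 0 H
  atom 3: C, bond orders sum to 4 (valence 4) → 0 H
  atom 4: C, bond orders sum to 3 (valence 4) → 1 H
  atom 5: C, bond orders sum to 3 (valence 4) → 1 H
  atom 6: C, bond orders sum to 3 (valence 4) → 1 H
  atom 7: C, bond orders sum to 3 (valence 4) → 1 H
  atom 8: C, bond orders sum to 3 (valence 4) → 1 H
Totals → C:7, H:5, N:1.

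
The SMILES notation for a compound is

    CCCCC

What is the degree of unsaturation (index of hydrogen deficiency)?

0

Molecular formula: C5H12.
DoU = (2C + 2 + N − H − X) / 2, where X is the halogen count and O/S are ignored.
    = (2·5 + 2 + 0 − 12 − 0) / 2 = 0 / 2 = 0.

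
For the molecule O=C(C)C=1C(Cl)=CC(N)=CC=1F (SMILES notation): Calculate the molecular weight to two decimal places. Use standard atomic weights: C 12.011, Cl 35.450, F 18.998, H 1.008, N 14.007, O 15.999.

First, the molecular formula is C8H7ClFNO (counting implicit H from valence).
  C: 8 × 12.011 = 96.088
  Cl: 1 × 35.450 = 35.450
  F: 1 × 18.998 = 18.998
  H: 7 × 1.008 = 7.056
  N: 1 × 14.007 = 14.007
  O: 1 × 15.999 = 15.999
Sum: 8×12.011 + 1×35.450 + 1×18.998 + 7×1.008 + 1×14.007 + 1×15.999 = 187.598 → 187.60 g/mol.

187.60 g/mol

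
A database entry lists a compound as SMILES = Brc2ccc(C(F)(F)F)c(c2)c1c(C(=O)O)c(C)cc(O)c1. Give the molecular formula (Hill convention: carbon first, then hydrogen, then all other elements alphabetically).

Walk through each heavy atom and fill implicit hydrogens from standard valence (C 4, N 3, O 2, S 2, halogen 1); for lowercase aromatic atoms, an aromatic c carries 1 H when it has two neighbours and 0 H with three, and aromatic n carries 0 H:
  atom 1: Br (halogen, monovalent) → 0 H
  atom 2: aromatic c, 3 neighbours → 0 H
  atom 3: aromatic c, 2 neighbours → 1 H
  atom 4: aromatic c, 2 neighbours → 1 H
  atom 5: aromatic c, 3 neighbours → 0 H
  atom 6: C, bond orders sum to 4 (valence 4) → 0 H
  atom 7: F (halogen, monovalent) → 0 H
  atom 8: F (halogen, monovalent) → 0 H
  atom 9: F (halogen, monovalent) → 0 H
  atom 10: aromatic c, 3 neighbours → 0 H
  atom 11: aromatic c, 2 neighbours → 1 H
  atom 12: aromatic c, 3 neighbours → 0 H
  atom 13: aromatic c, 3 neighbours → 0 H
  atom 14: C, bond orders sum to 4 (valence 4) → 0 H
  atom 15: O, bond orders sum to 2 (valence 2) → 0 H
  atom 16: O, bond orders sum to 1 (valence 2) → 1 H
  atom 17: aromatic c, 3 neighbours → 0 H
  atom 18: C, bond orders sum to 1 (valence 4) → 3 H
  atom 19: aromatic c, 2 neighbours → 1 H
  atom 20: aromatic c, 3 neighbours → 0 H
  atom 21: O, bond orders sum to 1 (valence 2) → 1 H
  atom 22: aromatic c, 2 neighbours → 1 H
Totals → C:15, H:10, Br:1, F:3, O:3.

C15H10BrF3O3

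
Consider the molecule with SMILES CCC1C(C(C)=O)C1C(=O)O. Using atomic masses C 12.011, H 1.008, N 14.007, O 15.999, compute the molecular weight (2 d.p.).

156.18 g/mol

First, the molecular formula is C8H12O3 (counting implicit H from valence).
  C: 8 × 12.011 = 96.088
  H: 12 × 1.008 = 12.096
  O: 3 × 15.999 = 47.997
Sum: 8×12.011 + 12×1.008 + 3×15.999 = 156.181 → 156.18 g/mol.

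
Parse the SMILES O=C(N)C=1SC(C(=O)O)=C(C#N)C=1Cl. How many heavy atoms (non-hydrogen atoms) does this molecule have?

Every atom symbol written in the SMILES (organic subset) is one heavy atom; implicit H are not written.
Heavy atoms by element → C:7, Cl:1, N:2, O:3, S:1.
Total: 14.

14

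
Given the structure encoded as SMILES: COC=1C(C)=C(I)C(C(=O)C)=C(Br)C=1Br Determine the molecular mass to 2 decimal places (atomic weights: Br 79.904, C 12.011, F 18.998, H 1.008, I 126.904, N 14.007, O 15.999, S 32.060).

447.89 g/mol

First, the molecular formula is C10H9Br2IO2 (counting implicit H from valence).
  Br: 2 × 79.904 = 159.808
  C: 10 × 12.011 = 120.110
  H: 9 × 1.008 = 9.072
  I: 1 × 126.904 = 126.904
  O: 2 × 15.999 = 31.998
Sum: 2×79.904 + 10×12.011 + 9×1.008 + 1×126.904 + 2×15.999 = 447.892 → 447.89 g/mol.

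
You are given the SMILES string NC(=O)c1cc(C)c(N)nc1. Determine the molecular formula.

Walk through each heavy atom and fill implicit hydrogens from standard valence (C 4, N 3, O 2, S 2, halogen 1); for lowercase aromatic atoms, an aromatic c carries 1 H when it has two neighbours and 0 H with three, and aromatic n carries 0 H:
  atom 1: N, bond orders sum to 1 (valence 3) → 2 H
  atom 2: C, bond orders sum to 4 (valence 4) → 0 H
  atom 3: O, bond orders sum to 2 (valence 2) → 0 H
  atom 4: aromatic c, 3 neighbours → 0 H
  atom 5: aromatic c, 2 neighbours → 1 H
  atom 6: aromatic c, 3 neighbours → 0 H
  atom 7: C, bond orders sum to 1 (valence 4) → 3 H
  atom 8: aromatic c, 3 neighbours → 0 H
  atom 9: N, bond orders sum to 1 (valence 3) → 2 H
  atom 10: aromatic n, 2 neighbours → 0 H
  atom 11: aromatic c, 2 neighbours → 1 H
Totals → C:7, H:9, N:3, O:1.

C7H9N3O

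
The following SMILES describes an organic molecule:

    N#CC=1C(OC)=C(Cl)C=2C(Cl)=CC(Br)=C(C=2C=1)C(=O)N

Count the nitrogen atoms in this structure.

2

Scan the SMILES for N atoms (remember two-letter symbols like Cl and Br are single atoms).
Nitrogen count: 2.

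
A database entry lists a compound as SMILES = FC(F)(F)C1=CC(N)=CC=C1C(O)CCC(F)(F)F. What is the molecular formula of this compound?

Walk through each heavy atom and fill implicit hydrogens from standard valence (C 4, N 3, O 2, S 2, halogen 1):
  atom 1: F (halogen, monovalent) → 0 H
  atom 2: C, bond orders sum to 4 (valence 4) → 0 H
  atom 3: F (halogen, monovalent) → 0 H
  atom 4: F (halogen, monovalent) → 0 H
  atom 5: C, bond orders sum to 4 (valence 4) → 0 H
  atom 6: C, bond orders sum to 3 (valence 4) → 1 H
  atom 7: C, bond orders sum to 4 (valence 4) → 0 H
  atom 8: N, bond orders sum to 1 (valence 3) → 2 H
  atom 9: C, bond orders sum to 3 (valence 4) → 1 H
  atom 10: C, bond orders sum to 3 (valence 4) → 1 H
  atom 11: C, bond orders sum to 4 (valence 4) → 0 H
  atom 12: C, bond orders sum to 3 (valence 4) → 1 H
  atom 13: O, bond orders sum to 1 (valence 2) → 1 H
  atom 14: C, bond orders sum to 2 (valence 4) → 2 H
  atom 15: C, bond orders sum to 2 (valence 4) → 2 H
  atom 16: C, bond orders sum to 4 (valence 4) → 0 H
  atom 17: F (halogen, monovalent) → 0 H
  atom 18: F (halogen, monovalent) → 0 H
  atom 19: F (halogen, monovalent) → 0 H
Totals → C:11, H:11, F:6, N:1, O:1.
In Hill order: C11H11F6NO.

C11H11F6NO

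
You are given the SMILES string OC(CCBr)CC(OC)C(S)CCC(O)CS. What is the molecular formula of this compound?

C11H23BrO3S2

Walk through each heavy atom and fill implicit hydrogens from standard valence (C 4, N 3, O 2, S 2, halogen 1):
  atom 1: O, bond orders sum to 1 (valence 2) → 1 H
  atom 2: C, bond orders sum to 3 (valence 4) → 1 H
  atom 3: C, bond orders sum to 2 (valence 4) → 2 H
  atom 4: C, bond orders sum to 2 (valence 4) → 2 H
  atom 5: Br (halogen, monovalent) → 0 H
  atom 6: C, bond orders sum to 2 (valence 4) → 2 H
  atom 7: C, bond orders sum to 3 (valence 4) → 1 H
  atom 8: O, bond orders sum to 2 (valence 2) → 0 H
  atom 9: C, bond orders sum to 1 (valence 4) → 3 H
  atom 10: C, bond orders sum to 3 (valence 4) → 1 H
  atom 11: S, bond orders sum to 1 (valence 2) → 1 H
  atom 12: C, bond orders sum to 2 (valence 4) → 2 H
  atom 13: C, bond orders sum to 2 (valence 4) → 2 H
  atom 14: C, bond orders sum to 3 (valence 4) → 1 H
  atom 15: O, bond orders sum to 1 (valence 2) → 1 H
  atom 16: C, bond orders sum to 2 (valence 4) → 2 H
  atom 17: S, bond orders sum to 1 (valence 2) → 1 H
Totals → C:11, H:23, Br:1, O:3, S:2.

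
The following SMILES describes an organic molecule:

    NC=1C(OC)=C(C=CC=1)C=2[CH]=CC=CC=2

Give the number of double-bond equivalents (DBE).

Molecular formula: C13H13NO.
DoU = (2C + 2 + N − H − X) / 2, where X is the halogen count and O/S are ignored.
    = (2·13 + 2 + 1 − 13 − 0) / 2 = 16 / 2 = 8.

8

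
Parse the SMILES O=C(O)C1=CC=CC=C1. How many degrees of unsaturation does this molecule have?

Degree of unsaturation = (number of rings) + (number of π bonds).
Ring closures in the SMILES: 1.
π bonds: 4 double bonds (each 1 DoU) → 4 DoU from unsaturation.
Total DoU = 1 + 4 = 5.

5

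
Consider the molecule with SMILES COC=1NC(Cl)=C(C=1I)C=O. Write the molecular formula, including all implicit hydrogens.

C6H5ClINO2

Walk through each heavy atom and fill implicit hydrogens from standard valence (C 4, N 3, O 2, S 2, halogen 1):
  atom 1: C, bond orders sum to 1 (valence 4) → 3 H
  atom 2: O, bond orders sum to 2 (valence 2) → 0 H
  atom 3: C, bond orders sum to 4 (valence 4) → 0 H
  atom 4: N, bond orders sum to 2 (valence 3) → 1 H
  atom 5: C, bond orders sum to 4 (valence 4) → 0 H
  atom 6: Cl (halogen, monovalent) → 0 H
  atom 7: C, bond orders sum to 4 (valence 4) → 0 H
  atom 8: C, bond orders sum to 4 (valence 4) → 0 H
  atom 9: I (halogen, monovalent) → 0 H
  atom 10: C, bond orders sum to 3 (valence 4) → 1 H
  atom 11: O, bond orders sum to 2 (valence 2) → 0 H
Totals → C:6, H:5, Cl:1, I:1, N:1, O:2.
In Hill order: C6H5ClINO2.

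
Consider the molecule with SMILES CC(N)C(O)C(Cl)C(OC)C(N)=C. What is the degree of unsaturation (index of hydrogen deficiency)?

Degree of unsaturation = (number of rings) + (number of π bonds).
Ring closures in the SMILES: 0.
π bonds: 1 double bond (each 1 DoU) → 1 DoU from unsaturation.
Total DoU = 0 + 1 = 1.

1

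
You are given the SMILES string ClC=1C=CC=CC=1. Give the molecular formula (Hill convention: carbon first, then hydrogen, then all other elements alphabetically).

Walk through each heavy atom and fill implicit hydrogens from standard valence (C 4, N 3, O 2, S 2, halogen 1):
  atom 1: Cl (halogen, monovalent) → 0 H
  atom 2: C, bond orders sum to 4 (valence 4) → 0 H
  atom 3: C, bond orders sum to 3 (valence 4) → 1 H
  atom 4: C, bond orders sum to 3 (valence 4) → 1 H
  atom 5: C, bond orders sum to 3 (valence 4) → 1 H
  atom 6: C, bond orders sum to 3 (valence 4) → 1 H
  atom 7: C, bond orders sum to 3 (valence 4) → 1 H
Totals → C:6, H:5, Cl:1.

C6H5Cl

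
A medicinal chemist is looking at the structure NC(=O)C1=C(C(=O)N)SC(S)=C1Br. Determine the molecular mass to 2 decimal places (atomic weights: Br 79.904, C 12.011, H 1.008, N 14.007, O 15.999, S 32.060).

281.14 g/mol

First, the molecular formula is C6H5BrN2O2S2 (counting implicit H from valence).
  Br: 1 × 79.904 = 79.904
  C: 6 × 12.011 = 72.066
  H: 5 × 1.008 = 5.040
  N: 2 × 14.007 = 28.014
  O: 2 × 15.999 = 31.998
  S: 2 × 32.060 = 64.120
Sum: 1×79.904 + 6×12.011 + 5×1.008 + 2×14.007 + 2×15.999 + 2×32.060 = 281.142 → 281.14 g/mol.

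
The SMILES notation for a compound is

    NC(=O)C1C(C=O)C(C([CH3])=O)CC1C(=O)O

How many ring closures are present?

1

In SMILES, each pair of matching ring-closure digits denotes one ring-closing bond; the number of such bonds equals the number of independent rings.
Ring-closure bonds here: 1.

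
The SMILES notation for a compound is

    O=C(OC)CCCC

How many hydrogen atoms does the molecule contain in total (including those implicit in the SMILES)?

Walk through each heavy atom and fill implicit hydrogens from standard valence (C 4, N 3, O 2, S 2, halogen 1):
  atom 1: O, bond orders sum to 2 (valence 2) → 0 H
  atom 2: C, bond orders sum to 4 (valence 4) → 0 H
  atom 3: O, bond orders sum to 2 (valence 2) → 0 H
  atom 4: C, bond orders sum to 1 (valence 4) → 3 H
  atom 5: C, bond orders sum to 2 (valence 4) → 2 H
  atom 6: C, bond orders sum to 2 (valence 4) → 2 H
  atom 7: C, bond orders sum to 2 (valence 4) → 2 H
  atom 8: C, bond orders sum to 1 (valence 4) → 3 H
Total hydrogens: 12.

12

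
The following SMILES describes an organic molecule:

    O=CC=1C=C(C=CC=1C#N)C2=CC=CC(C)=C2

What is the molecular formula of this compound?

C15H11NO

Walk through each heavy atom and fill implicit hydrogens from standard valence (C 4, N 3, O 2, S 2, halogen 1):
  atom 1: O, bond orders sum to 2 (valence 2) → 0 H
  atom 2: C, bond orders sum to 3 (valence 4) → 1 H
  atom 3: C, bond orders sum to 4 (valence 4) → 0 H
  atom 4: C, bond orders sum to 3 (valence 4) → 1 H
  atom 5: C, bond orders sum to 4 (valence 4) → 0 H
  atom 6: C, bond orders sum to 3 (valence 4) → 1 H
  atom 7: C, bond orders sum to 3 (valence 4) → 1 H
  atom 8: C, bond orders sum to 4 (valence 4) → 0 H
  atom 9: C, bond orders sum to 4 (valence 4) → 0 H
  atom 10: N, bond orders sum to 3 (valence 3) → 0 H
  atom 11: C, bond orders sum to 4 (valence 4) → 0 H
  atom 12: C, bond orders sum to 3 (valence 4) → 1 H
  atom 13: C, bond orders sum to 3 (valence 4) → 1 H
  atom 14: C, bond orders sum to 3 (valence 4) → 1 H
  atom 15: C, bond orders sum to 4 (valence 4) → 0 H
  atom 16: C, bond orders sum to 1 (valence 4) → 3 H
  atom 17: C, bond orders sum to 3 (valence 4) → 1 H
Totals → C:15, H:11, N:1, O:1.
In Hill order: C15H11NO.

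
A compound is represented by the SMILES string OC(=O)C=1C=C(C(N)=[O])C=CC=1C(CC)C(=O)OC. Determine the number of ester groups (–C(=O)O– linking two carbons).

1

The ester motif appears at heavy-atom position 16 in the SMILES.
Other groups present: 1 amide, 1 carboxylic acid.
Ester count: 1.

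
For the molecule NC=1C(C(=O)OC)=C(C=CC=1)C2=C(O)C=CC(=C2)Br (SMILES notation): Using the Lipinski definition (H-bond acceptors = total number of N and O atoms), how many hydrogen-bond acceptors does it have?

4

N atoms: 1; O atoms: 3.
Lipinski HBA = 1 + 3 = 4.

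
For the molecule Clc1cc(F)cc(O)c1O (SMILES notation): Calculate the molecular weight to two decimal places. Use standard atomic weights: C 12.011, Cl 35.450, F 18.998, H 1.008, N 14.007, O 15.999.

162.54 g/mol

First, the molecular formula is C6H4ClFO2 (counting implicit H from valence).
  C: 6 × 12.011 = 72.066
  Cl: 1 × 35.450 = 35.450
  F: 1 × 18.998 = 18.998
  H: 4 × 1.008 = 4.032
  O: 2 × 15.999 = 31.998
Sum: 6×12.011 + 1×35.450 + 1×18.998 + 4×1.008 + 2×15.999 = 162.544 → 162.54 g/mol.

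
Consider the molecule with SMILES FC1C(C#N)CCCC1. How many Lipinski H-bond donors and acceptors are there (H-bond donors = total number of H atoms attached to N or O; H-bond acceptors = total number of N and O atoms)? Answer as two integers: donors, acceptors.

0, 1

Donors: find every N or O and count the H atoms it carries.
  atom 5 (N): bond orders sum to 3 → 0 H
Lipinski HBD = 0.
Acceptors: N atoms = 1, O atoms = 0 → HBA = 1.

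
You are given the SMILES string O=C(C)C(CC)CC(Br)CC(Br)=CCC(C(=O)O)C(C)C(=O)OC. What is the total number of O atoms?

Scan the SMILES for O atoms (remember two-letter symbols like Cl and Br are single atoms).
Oxygen count: 5.

5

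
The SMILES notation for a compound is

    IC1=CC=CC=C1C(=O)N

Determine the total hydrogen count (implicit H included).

Walk through each heavy atom and fill implicit hydrogens from standard valence (C 4, N 3, O 2, S 2, halogen 1):
  atom 1: I (halogen, monovalent) → 0 H
  atom 2: C, bond orders sum to 4 (valence 4) → 0 H
  atom 3: C, bond orders sum to 3 (valence 4) → 1 H
  atom 4: C, bond orders sum to 3 (valence 4) → 1 H
  atom 5: C, bond orders sum to 3 (valence 4) → 1 H
  atom 6: C, bond orders sum to 3 (valence 4) → 1 H
  atom 7: C, bond orders sum to 4 (valence 4) → 0 H
  atom 8: C, bond orders sum to 4 (valence 4) → 0 H
  atom 9: O, bond orders sum to 2 (valence 2) → 0 H
  atom 10: N, bond orders sum to 1 (valence 3) → 2 H
Total hydrogens: 6.

6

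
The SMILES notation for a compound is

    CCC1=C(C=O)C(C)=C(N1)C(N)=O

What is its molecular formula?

C9H12N2O2

Walk through each heavy atom and fill implicit hydrogens from standard valence (C 4, N 3, O 2, S 2, halogen 1):
  atom 1: C, bond orders sum to 1 (valence 4) → 3 H
  atom 2: C, bond orders sum to 2 (valence 4) → 2 H
  atom 3: C, bond orders sum to 4 (valence 4) → 0 H
  atom 4: C, bond orders sum to 4 (valence 4) → 0 H
  atom 5: C, bond orders sum to 3 (valence 4) → 1 H
  atom 6: O, bond orders sum to 2 (valence 2) → 0 H
  atom 7: C, bond orders sum to 4 (valence 4) → 0 H
  atom 8: C, bond orders sum to 1 (valence 4) → 3 H
  atom 9: C, bond orders sum to 4 (valence 4) → 0 H
  atom 10: N, bond orders sum to 2 (valence 3) → 1 H
  atom 11: C, bond orders sum to 4 (valence 4) → 0 H
  atom 12: N, bond orders sum to 1 (valence 3) → 2 H
  atom 13: O, bond orders sum to 2 (valence 2) → 0 H
Totals → C:9, H:12, N:2, O:2.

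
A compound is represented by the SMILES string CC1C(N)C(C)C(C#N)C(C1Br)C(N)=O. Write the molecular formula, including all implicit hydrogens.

Walk through each heavy atom and fill implicit hydrogens from standard valence (C 4, N 3, O 2, S 2, halogen 1):
  atom 1: C, bond orders sum to 1 (valence 4) → 3 H
  atom 2: C, bond orders sum to 3 (valence 4) → 1 H
  atom 3: C, bond orders sum to 3 (valence 4) → 1 H
  atom 4: N, bond orders sum to 1 (valence 3) → 2 H
  atom 5: C, bond orders sum to 3 (valence 4) → 1 H
  atom 6: C, bond orders sum to 1 (valence 4) → 3 H
  atom 7: C, bond orders sum to 3 (valence 4) → 1 H
  atom 8: C, bond orders sum to 4 (valence 4) → 0 H
  atom 9: N, bond orders sum to 3 (valence 3) → 0 H
  atom 10: C, bond orders sum to 3 (valence 4) → 1 H
  atom 11: C, bond orders sum to 3 (valence 4) → 1 H
  atom 12: Br (halogen, monovalent) → 0 H
  atom 13: C, bond orders sum to 4 (valence 4) → 0 H
  atom 14: N, bond orders sum to 1 (valence 3) → 2 H
  atom 15: O, bond orders sum to 2 (valence 2) → 0 H
Totals → C:10, H:16, Br:1, N:3, O:1.
In Hill order: C10H16BrN3O.

C10H16BrN3O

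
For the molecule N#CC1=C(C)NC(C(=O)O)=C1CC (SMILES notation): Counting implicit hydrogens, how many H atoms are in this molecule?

Walk through each heavy atom and fill implicit hydrogens from standard valence (C 4, N 3, O 2, S 2, halogen 1):
  atom 1: N, bond orders sum to 3 (valence 3) → 0 H
  atom 2: C, bond orders sum to 4 (valence 4) → 0 H
  atom 3: C, bond orders sum to 4 (valence 4) → 0 H
  atom 4: C, bond orders sum to 4 (valence 4) → 0 H
  atom 5: C, bond orders sum to 1 (valence 4) → 3 H
  atom 6: N, bond orders sum to 2 (valence 3) → 1 H
  atom 7: C, bond orders sum to 4 (valence 4) → 0 H
  atom 8: C, bond orders sum to 4 (valence 4) → 0 H
  atom 9: O, bond orders sum to 2 (valence 2) → 0 H
  atom 10: O, bond orders sum to 1 (valence 2) → 1 H
  atom 11: C, bond orders sum to 4 (valence 4) → 0 H
  atom 12: C, bond orders sum to 2 (valence 4) → 2 H
  atom 13: C, bond orders sum to 1 (valence 4) → 3 H
Total hydrogens: 10.

10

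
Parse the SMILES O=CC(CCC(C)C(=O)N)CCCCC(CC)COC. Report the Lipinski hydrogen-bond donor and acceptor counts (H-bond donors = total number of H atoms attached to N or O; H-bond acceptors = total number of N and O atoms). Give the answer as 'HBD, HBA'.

2, 4

Donors: find every N or O and count the H atoms it carries.
  atom 1 (O): bond orders sum to 2 → 0 H
  atom 9 (O): bond orders sum to 2 → 0 H
  atom 10 (N): bond orders sum to 1 → 2 H
  atom 19 (O): bond orders sum to 2 → 0 H
Lipinski HBD = 2.
Acceptors: N atoms = 1, O atoms = 3 → HBA = 4.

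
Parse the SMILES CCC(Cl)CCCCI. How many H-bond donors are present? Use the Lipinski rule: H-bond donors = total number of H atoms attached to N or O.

Donors: find every N or O and count the H atoms it carries.
  (no N or O atoms present)
Lipinski HBD = 0.

0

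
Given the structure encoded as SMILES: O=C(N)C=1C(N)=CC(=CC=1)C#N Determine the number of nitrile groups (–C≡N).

1

The nitrile motif appears at heavy-atom position 11 in the SMILES.
Other groups present: 1 amide, 1 primary amine.
Nitrile count: 1.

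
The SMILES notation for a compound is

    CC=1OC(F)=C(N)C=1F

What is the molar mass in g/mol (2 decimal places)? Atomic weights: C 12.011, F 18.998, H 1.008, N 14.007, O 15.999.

First, the molecular formula is C5H5F2NO (counting implicit H from valence).
  C: 5 × 12.011 = 60.055
  F: 2 × 18.998 = 37.996
  H: 5 × 1.008 = 5.040
  N: 1 × 14.007 = 14.007
  O: 1 × 15.999 = 15.999
Sum: 5×12.011 + 2×18.998 + 5×1.008 + 1×14.007 + 1×15.999 = 133.097 → 133.10 g/mol.

133.10 g/mol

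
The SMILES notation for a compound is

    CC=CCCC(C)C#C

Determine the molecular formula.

Walk through each heavy atom and fill implicit hydrogens from standard valence (C 4, N 3, O 2, S 2, halogen 1):
  atom 1: C, bond orders sum to 1 (valence 4) → 3 H
  atom 2: C, bond orders sum to 3 (valence 4) → 1 H
  atom 3: C, bond orders sum to 3 (valence 4) → 1 H
  atom 4: C, bond orders sum to 2 (valence 4) → 2 H
  atom 5: C, bond orders sum to 2 (valence 4) → 2 H
  atom 6: C, bond orders sum to 3 (valence 4) → 1 H
  atom 7: C, bond orders sum to 1 (valence 4) → 3 H
  atom 8: C, bond orders sum to 4 (valence 4) → 0 H
  atom 9: C, bond orders sum to 3 (valence 4) → 1 H
Totals → C:9, H:14.

C9H14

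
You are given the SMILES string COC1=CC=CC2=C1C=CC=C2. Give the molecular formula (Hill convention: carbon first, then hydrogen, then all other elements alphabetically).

C11H10O

Walk through each heavy atom and fill implicit hydrogens from standard valence (C 4, N 3, O 2, S 2, halogen 1):
  atom 1: C, bond orders sum to 1 (valence 4) → 3 H
  atom 2: O, bond orders sum to 2 (valence 2) → 0 H
  atom 3: C, bond orders sum to 4 (valence 4) → 0 H
  atom 4: C, bond orders sum to 3 (valence 4) → 1 H
  atom 5: C, bond orders sum to 3 (valence 4) → 1 H
  atom 6: C, bond orders sum to 3 (valence 4) → 1 H
  atom 7: C, bond orders sum to 4 (valence 4) → 0 H
  atom 8: C, bond orders sum to 4 (valence 4) → 0 H
  atom 9: C, bond orders sum to 3 (valence 4) → 1 H
  atom 10: C, bond orders sum to 3 (valence 4) → 1 H
  atom 11: C, bond orders sum to 3 (valence 4) → 1 H
  atom 12: C, bond orders sum to 3 (valence 4) → 1 H
Totals → C:11, H:10, O:1.
In Hill order: C11H10O.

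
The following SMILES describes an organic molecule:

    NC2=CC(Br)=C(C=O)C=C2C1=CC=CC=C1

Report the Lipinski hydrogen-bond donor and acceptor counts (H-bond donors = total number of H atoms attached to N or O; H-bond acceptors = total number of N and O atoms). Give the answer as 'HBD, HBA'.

Donors: find every N or O and count the H atoms it carries.
  atom 1 (N): bond orders sum to 1 → 2 H
  atom 8 (O): bond orders sum to 2 → 0 H
Lipinski HBD = 2.
Acceptors: N atoms = 1, O atoms = 1 → HBA = 2.

2, 2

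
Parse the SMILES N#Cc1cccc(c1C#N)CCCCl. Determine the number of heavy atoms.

14

Every atom symbol written in the SMILES (organic subset) is one heavy atom; implicit H are not written.
Heavy atoms by element → C:11, Cl:1, N:2.
Total: 14.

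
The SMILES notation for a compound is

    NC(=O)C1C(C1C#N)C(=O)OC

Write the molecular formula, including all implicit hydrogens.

C7H8N2O3

Walk through each heavy atom and fill implicit hydrogens from standard valence (C 4, N 3, O 2, S 2, halogen 1):
  atom 1: N, bond orders sum to 1 (valence 3) → 2 H
  atom 2: C, bond orders sum to 4 (valence 4) → 0 H
  atom 3: O, bond orders sum to 2 (valence 2) → 0 H
  atom 4: C, bond orders sum to 3 (valence 4) → 1 H
  atom 5: C, bond orders sum to 3 (valence 4) → 1 H
  atom 6: C, bond orders sum to 3 (valence 4) → 1 H
  atom 7: C, bond orders sum to 4 (valence 4) → 0 H
  atom 8: N, bond orders sum to 3 (valence 3) → 0 H
  atom 9: C, bond orders sum to 4 (valence 4) → 0 H
  atom 10: O, bond orders sum to 2 (valence 2) → 0 H
  atom 11: O, bond orders sum to 2 (valence 2) → 0 H
  atom 12: C, bond orders sum to 1 (valence 4) → 3 H
Totals → C:7, H:8, N:2, O:3.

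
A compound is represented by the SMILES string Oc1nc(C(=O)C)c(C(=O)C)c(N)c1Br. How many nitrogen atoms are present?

2

Scan the SMILES for N atoms (remember two-letter symbols like Cl and Br are single atoms).
Nitrogen count: 2.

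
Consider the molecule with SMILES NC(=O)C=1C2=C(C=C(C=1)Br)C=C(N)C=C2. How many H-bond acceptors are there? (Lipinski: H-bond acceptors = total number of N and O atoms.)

3

N atoms: 2; O atoms: 1.
Lipinski HBA = 2 + 1 = 3.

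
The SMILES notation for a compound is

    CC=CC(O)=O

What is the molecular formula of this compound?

Walk through each heavy atom and fill implicit hydrogens from standard valence (C 4, N 3, O 2, S 2, halogen 1):
  atom 1: C, bond orders sum to 1 (valence 4) → 3 H
  atom 2: C, bond orders sum to 3 (valence 4) → 1 H
  atom 3: C, bond orders sum to 3 (valence 4) → 1 H
  atom 4: C, bond orders sum to 4 (valence 4) → 0 H
  atom 5: O, bond orders sum to 1 (valence 2) → 1 H
  atom 6: O, bond orders sum to 2 (valence 2) → 0 H
Totals → C:4, H:6, O:2.
In Hill order: C4H6O2.

C4H6O2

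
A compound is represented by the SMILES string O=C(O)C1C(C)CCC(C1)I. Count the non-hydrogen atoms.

Every atom symbol written in the SMILES (organic subset) is one heavy atom; implicit H are not written.
Heavy atoms by element → C:8, I:1, O:2.
Total: 11.

11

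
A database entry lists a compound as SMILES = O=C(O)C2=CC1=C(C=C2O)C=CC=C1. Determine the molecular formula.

Walk through each heavy atom and fill implicit hydrogens from standard valence (C 4, N 3, O 2, S 2, halogen 1):
  atom 1: O, bond orders sum to 2 (valence 2) → 0 H
  atom 2: C, bond orders sum to 4 (valence 4) → 0 H
  atom 3: O, bond orders sum to 1 (valence 2) → 1 H
  atom 4: C, bond orders sum to 4 (valence 4) → 0 H
  atom 5: C, bond orders sum to 3 (valence 4) → 1 H
  atom 6: C, bond orders sum to 4 (valence 4) → 0 H
  atom 7: C, bond orders sum to 4 (valence 4) → 0 H
  atom 8: C, bond orders sum to 3 (valence 4) → 1 H
  atom 9: C, bond orders sum to 4 (valence 4) → 0 H
  atom 10: O, bond orders sum to 1 (valence 2) → 1 H
  atom 11: C, bond orders sum to 3 (valence 4) → 1 H
  atom 12: C, bond orders sum to 3 (valence 4) → 1 H
  atom 13: C, bond orders sum to 3 (valence 4) → 1 H
  atom 14: C, bond orders sum to 3 (valence 4) → 1 H
Totals → C:11, H:8, O:3.
In Hill order: C11H8O3.

C11H8O3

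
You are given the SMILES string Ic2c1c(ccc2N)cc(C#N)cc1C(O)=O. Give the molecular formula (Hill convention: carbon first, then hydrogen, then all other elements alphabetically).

C12H7IN2O2

Walk through each heavy atom and fill implicit hydrogens from standard valence (C 4, N 3, O 2, S 2, halogen 1); for lowercase aromatic atoms, an aromatic c carries 1 H when it has two neighbours and 0 H with three, and aromatic n carries 0 H:
  atom 1: I (halogen, monovalent) → 0 H
  atom 2: aromatic c, 3 neighbours → 0 H
  atom 3: aromatic c, 3 neighbours → 0 H
  atom 4: aromatic c, 3 neighbours → 0 H
  atom 5: aromatic c, 2 neighbours → 1 H
  atom 6: aromatic c, 2 neighbours → 1 H
  atom 7: aromatic c, 3 neighbours → 0 H
  atom 8: N, bond orders sum to 1 (valence 3) → 2 H
  atom 9: aromatic c, 2 neighbours → 1 H
  atom 10: aromatic c, 3 neighbours → 0 H
  atom 11: C, bond orders sum to 4 (valence 4) → 0 H
  atom 12: N, bond orders sum to 3 (valence 3) → 0 H
  atom 13: aromatic c, 2 neighbours → 1 H
  atom 14: aromatic c, 3 neighbours → 0 H
  atom 15: C, bond orders sum to 4 (valence 4) → 0 H
  atom 16: O, bond orders sum to 1 (valence 2) → 1 H
  atom 17: O, bond orders sum to 2 (valence 2) → 0 H
Totals → C:12, H:7, I:1, N:2, O:2.
In Hill order: C12H7IN2O2.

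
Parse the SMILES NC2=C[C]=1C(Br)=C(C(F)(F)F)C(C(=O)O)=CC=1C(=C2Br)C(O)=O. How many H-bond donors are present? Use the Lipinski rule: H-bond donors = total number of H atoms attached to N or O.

Donors: find every N or O and count the H atoms it carries.
  atom 1 (N): bond orders sum to 1 → 2 H
  atom 14 (O): bond orders sum to 2 → 0 H
  atom 15 (O): bond orders sum to 1 → 1 H
  atom 22 (O): bond orders sum to 1 → 1 H
  atom 23 (O): bond orders sum to 2 → 0 H
Lipinski HBD = 4.

4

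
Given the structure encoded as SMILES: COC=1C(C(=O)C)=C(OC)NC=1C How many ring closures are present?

In SMILES, each pair of matching ring-closure digits denotes one ring-closing bond; the number of such bonds equals the number of independent rings.
Ring-closure bonds here: 1.

1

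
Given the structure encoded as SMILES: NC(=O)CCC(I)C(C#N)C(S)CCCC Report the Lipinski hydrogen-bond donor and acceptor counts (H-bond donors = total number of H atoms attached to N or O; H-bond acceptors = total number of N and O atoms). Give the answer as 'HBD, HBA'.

Donors: find every N or O and count the H atoms it carries.
  atom 1 (N): bond orders sum to 1 → 2 H
  atom 3 (O): bond orders sum to 2 → 0 H
  atom 10 (N): bond orders sum to 3 → 0 H
Lipinski HBD = 2.
Acceptors: N atoms = 2, O atoms = 1 → HBA = 3.

2, 3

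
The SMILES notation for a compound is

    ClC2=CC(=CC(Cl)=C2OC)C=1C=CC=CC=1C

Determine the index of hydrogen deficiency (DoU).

Molecular formula: C14H12Cl2O.
DoU = (2C + 2 + N − H − X) / 2, where X is the halogen count and O/S are ignored.
    = (2·14 + 2 + 0 − 12 − 2) / 2 = 16 / 2 = 8.

8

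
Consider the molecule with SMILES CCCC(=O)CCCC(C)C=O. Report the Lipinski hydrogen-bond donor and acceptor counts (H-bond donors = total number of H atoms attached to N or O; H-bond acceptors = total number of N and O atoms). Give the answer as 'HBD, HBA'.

0, 2

Donors: find every N or O and count the H atoms it carries.
  atom 5 (O): bond orders sum to 2 → 0 H
  atom 12 (O): bond orders sum to 2 → 0 H
Lipinski HBD = 0.
Acceptors: N atoms = 0, O atoms = 2 → HBA = 2.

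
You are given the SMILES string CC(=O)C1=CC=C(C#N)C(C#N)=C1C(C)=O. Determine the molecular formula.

Walk through each heavy atom and fill implicit hydrogens from standard valence (C 4, N 3, O 2, S 2, halogen 1):
  atom 1: C, bond orders sum to 1 (valence 4) → 3 H
  atom 2: C, bond orders sum to 4 (valence 4) → 0 H
  atom 3: O, bond orders sum to 2 (valence 2) → 0 H
  atom 4: C, bond orders sum to 4 (valence 4) → 0 H
  atom 5: C, bond orders sum to 3 (valence 4) → 1 H
  atom 6: C, bond orders sum to 3 (valence 4) → 1 H
  atom 7: C, bond orders sum to 4 (valence 4) → 0 H
  atom 8: C, bond orders sum to 4 (valence 4) → 0 H
  atom 9: N, bond orders sum to 3 (valence 3) → 0 H
  atom 10: C, bond orders sum to 4 (valence 4) → 0 H
  atom 11: C, bond orders sum to 4 (valence 4) → 0 H
  atom 12: N, bond orders sum to 3 (valence 3) → 0 H
  atom 13: C, bond orders sum to 4 (valence 4) → 0 H
  atom 14: C, bond orders sum to 4 (valence 4) → 0 H
  atom 15: C, bond orders sum to 1 (valence 4) → 3 H
  atom 16: O, bond orders sum to 2 (valence 2) → 0 H
Totals → C:12, H:8, N:2, O:2.
In Hill order: C12H8N2O2.

C12H8N2O2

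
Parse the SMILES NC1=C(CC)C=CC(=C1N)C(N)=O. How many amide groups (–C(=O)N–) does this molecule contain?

The amide motif appears at heavy-atom position 11 in the SMILES.
Other groups present: 2 primary amine.
Amide count: 1.

1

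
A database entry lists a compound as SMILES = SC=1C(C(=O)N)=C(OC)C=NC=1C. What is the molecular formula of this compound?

C8H10N2O2S

Walk through each heavy atom and fill implicit hydrogens from standard valence (C 4, N 3, O 2, S 2, halogen 1):
  atom 1: S, bond orders sum to 1 (valence 2) → 1 H
  atom 2: C, bond orders sum to 4 (valence 4) → 0 H
  atom 3: C, bond orders sum to 4 (valence 4) → 0 H
  atom 4: C, bond orders sum to 4 (valence 4) → 0 H
  atom 5: O, bond orders sum to 2 (valence 2) → 0 H
  atom 6: N, bond orders sum to 1 (valence 3) → 2 H
  atom 7: C, bond orders sum to 4 (valence 4) → 0 H
  atom 8: O, bond orders sum to 2 (valence 2) → 0 H
  atom 9: C, bond orders sum to 1 (valence 4) → 3 H
  atom 10: C, bond orders sum to 3 (valence 4) → 1 H
  atom 11: N, bond orders sum to 3 (valence 3) → 0 H
  atom 12: C, bond orders sum to 4 (valence 4) → 0 H
  atom 13: C, bond orders sum to 1 (valence 4) → 3 H
Totals → C:8, H:10, N:2, O:2, S:1.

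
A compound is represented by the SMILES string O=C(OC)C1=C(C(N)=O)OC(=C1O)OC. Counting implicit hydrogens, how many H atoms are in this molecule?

9

Walk through each heavy atom and fill implicit hydrogens from standard valence (C 4, N 3, O 2, S 2, halogen 1):
  atom 1: O, bond orders sum to 2 (valence 2) → 0 H
  atom 2: C, bond orders sum to 4 (valence 4) → 0 H
  atom 3: O, bond orders sum to 2 (valence 2) → 0 H
  atom 4: C, bond orders sum to 1 (valence 4) → 3 H
  atom 5: C, bond orders sum to 4 (valence 4) → 0 H
  atom 6: C, bond orders sum to 4 (valence 4) → 0 H
  atom 7: C, bond orders sum to 4 (valence 4) → 0 H
  atom 8: N, bond orders sum to 1 (valence 3) → 2 H
  atom 9: O, bond orders sum to 2 (valence 2) → 0 H
  atom 10: O, bond orders sum to 2 (valence 2) → 0 H
  atom 11: C, bond orders sum to 4 (valence 4) → 0 H
  atom 12: C, bond orders sum to 4 (valence 4) → 0 H
  atom 13: O, bond orders sum to 1 (valence 2) → 1 H
  atom 14: O, bond orders sum to 2 (valence 2) → 0 H
  atom 15: C, bond orders sum to 1 (valence 4) → 3 H
Total hydrogens: 9.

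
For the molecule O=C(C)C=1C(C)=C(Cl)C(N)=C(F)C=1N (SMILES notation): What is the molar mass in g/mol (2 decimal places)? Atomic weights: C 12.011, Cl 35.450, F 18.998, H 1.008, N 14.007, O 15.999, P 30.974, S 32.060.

216.64 g/mol

First, the molecular formula is C9H10ClFN2O (counting implicit H from valence).
  C: 9 × 12.011 = 108.099
  Cl: 1 × 35.450 = 35.450
  F: 1 × 18.998 = 18.998
  H: 10 × 1.008 = 10.080
  N: 2 × 14.007 = 28.014
  O: 1 × 15.999 = 15.999
Sum: 9×12.011 + 1×35.450 + 1×18.998 + 10×1.008 + 2×14.007 + 1×15.999 = 216.640 → 216.64 g/mol.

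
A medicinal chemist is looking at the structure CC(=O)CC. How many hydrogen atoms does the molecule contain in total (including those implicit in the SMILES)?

Walk through each heavy atom and fill implicit hydrogens from standard valence (C 4, N 3, O 2, S 2, halogen 1):
  atom 1: C, bond orders sum to 1 (valence 4) → 3 H
  atom 2: C, bond orders sum to 4 (valence 4) → 0 H
  atom 3: O, bond orders sum to 2 (valence 2) → 0 H
  atom 4: C, bond orders sum to 2 (valence 4) → 2 H
  atom 5: C, bond orders sum to 1 (valence 4) → 3 H
Total hydrogens: 8.

8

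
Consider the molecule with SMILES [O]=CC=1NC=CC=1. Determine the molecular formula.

C5H5NO

Walk through each heavy atom and fill implicit hydrogens from standard valence (C 4, N 3, O 2, S 2, halogen 1):
  atom 1: O with explicit H count 0
  atom 2: C, bond orders sum to 3 (valence 4) → 1 H
  atom 3: C, bond orders sum to 4 (valence 4) → 0 H
  atom 4: N, bond orders sum to 2 (valence 3) → 1 H
  atom 5: C, bond orders sum to 3 (valence 4) → 1 H
  atom 6: C, bond orders sum to 3 (valence 4) → 1 H
  atom 7: C, bond orders sum to 3 (valence 4) → 1 H
Totals → C:5, H:5, N:1, O:1.
In Hill order: C5H5NO.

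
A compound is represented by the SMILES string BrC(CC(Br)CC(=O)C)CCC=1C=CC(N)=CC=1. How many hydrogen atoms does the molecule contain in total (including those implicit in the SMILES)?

Walk through each heavy atom and fill implicit hydrogens from standard valence (C 4, N 3, O 2, S 2, halogen 1):
  atom 1: Br (halogen, monovalent) → 0 H
  atom 2: C, bond orders sum to 3 (valence 4) → 1 H
  atom 3: C, bond orders sum to 2 (valence 4) → 2 H
  atom 4: C, bond orders sum to 3 (valence 4) → 1 H
  atom 5: Br (halogen, monovalent) → 0 H
  atom 6: C, bond orders sum to 2 (valence 4) → 2 H
  atom 7: C, bond orders sum to 4 (valence 4) → 0 H
  atom 8: O, bond orders sum to 2 (valence 2) → 0 H
  atom 9: C, bond orders sum to 1 (valence 4) → 3 H
  atom 10: C, bond orders sum to 2 (valence 4) → 2 H
  atom 11: C, bond orders sum to 2 (valence 4) → 2 H
  atom 12: C, bond orders sum to 4 (valence 4) → 0 H
  atom 13: C, bond orders sum to 3 (valence 4) → 1 H
  atom 14: C, bond orders sum to 3 (valence 4) → 1 H
  atom 15: C, bond orders sum to 4 (valence 4) → 0 H
  atom 16: N, bond orders sum to 1 (valence 3) → 2 H
  atom 17: C, bond orders sum to 3 (valence 4) → 1 H
  atom 18: C, bond orders sum to 3 (valence 4) → 1 H
Total hydrogens: 19.

19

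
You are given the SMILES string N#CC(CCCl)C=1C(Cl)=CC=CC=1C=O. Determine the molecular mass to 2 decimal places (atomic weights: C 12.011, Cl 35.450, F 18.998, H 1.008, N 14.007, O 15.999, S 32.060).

242.10 g/mol

First, the molecular formula is C11H9Cl2NO (counting implicit H from valence).
  C: 11 × 12.011 = 132.121
  Cl: 2 × 35.450 = 70.900
  H: 9 × 1.008 = 9.072
  N: 1 × 14.007 = 14.007
  O: 1 × 15.999 = 15.999
Sum: 11×12.011 + 2×35.450 + 9×1.008 + 1×14.007 + 1×15.999 = 242.099 → 242.10 g/mol.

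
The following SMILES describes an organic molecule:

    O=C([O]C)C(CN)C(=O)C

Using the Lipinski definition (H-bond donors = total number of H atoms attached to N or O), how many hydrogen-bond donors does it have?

2

Donors: find every N or O and count the H atoms it carries.
  atom 1 (O): bond orders sum to 2 → 0 H
  atom 3 (O): bond orders sum to 2 → 0 H
  atom 7 (N): bond orders sum to 1 → 2 H
  atom 9 (O): bond orders sum to 2 → 0 H
Lipinski HBD = 2.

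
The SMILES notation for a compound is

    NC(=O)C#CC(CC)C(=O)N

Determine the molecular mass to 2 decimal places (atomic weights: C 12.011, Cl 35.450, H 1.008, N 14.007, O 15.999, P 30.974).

First, the molecular formula is C7H10N2O2 (counting implicit H from valence).
  C: 7 × 12.011 = 84.077
  H: 10 × 1.008 = 10.080
  N: 2 × 14.007 = 28.014
  O: 2 × 15.999 = 31.998
Sum: 7×12.011 + 10×1.008 + 2×14.007 + 2×15.999 = 154.169 → 154.17 g/mol.

154.17 g/mol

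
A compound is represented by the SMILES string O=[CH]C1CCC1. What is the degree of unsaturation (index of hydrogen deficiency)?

2

Molecular formula: C5H8O.
DoU = (2C + 2 + N − H − X) / 2, where X is the halogen count and O/S are ignored.
    = (2·5 + 2 + 0 − 8 − 0) / 2 = 4 / 2 = 2.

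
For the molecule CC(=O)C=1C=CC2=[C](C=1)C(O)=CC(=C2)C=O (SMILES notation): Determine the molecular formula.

Walk through each heavy atom and fill implicit hydrogens from standard valence (C 4, N 3, O 2, S 2, halogen 1):
  atom 1: C, bond orders sum to 1 (valence 4) → 3 H
  atom 2: C, bond orders sum to 4 (valence 4) → 0 H
  atom 3: O, bond orders sum to 2 (valence 2) → 0 H
  atom 4: C, bond orders sum to 4 (valence 4) → 0 H
  atom 5: C, bond orders sum to 3 (valence 4) → 1 H
  atom 6: C, bond orders sum to 3 (valence 4) → 1 H
  atom 7: C, bond orders sum to 4 (valence 4) → 0 H
  atom 8: C with explicit H count 0
  atom 9: C, bond orders sum to 3 (valence 4) → 1 H
  atom 10: C, bond orders sum to 4 (valence 4) → 0 H
  atom 11: O, bond orders sum to 1 (valence 2) → 1 H
  atom 12: C, bond orders sum to 3 (valence 4) → 1 H
  atom 13: C, bond orders sum to 4 (valence 4) → 0 H
  atom 14: C, bond orders sum to 3 (valence 4) → 1 H
  atom 15: C, bond orders sum to 3 (valence 4) → 1 H
  atom 16: O, bond orders sum to 2 (valence 2) → 0 H
Totals → C:13, H:10, O:3.

C13H10O3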